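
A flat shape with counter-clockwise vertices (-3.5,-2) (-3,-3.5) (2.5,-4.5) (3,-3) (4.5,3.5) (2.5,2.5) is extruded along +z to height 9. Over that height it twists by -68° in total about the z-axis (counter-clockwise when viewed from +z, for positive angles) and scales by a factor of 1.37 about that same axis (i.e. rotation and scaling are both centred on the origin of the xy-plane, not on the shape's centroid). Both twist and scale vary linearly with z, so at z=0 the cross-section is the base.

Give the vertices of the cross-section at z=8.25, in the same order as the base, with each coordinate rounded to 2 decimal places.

t = z/height = 8.25/9 = 0.916667
s = 1 + (scale-1)·z/height = 1 + (1.37-1)·8.25/9 = 1.339167
θ = twist·z/height = -68°·8.25/9 = -62.3333° = -1.087922 rad
cos θ = 0.464327, sin θ = -0.885664 (intermediates below are computed at full precision and shown rounded to 5 d.p.)
v1: (-3.5,-2) → rotate → (-3.39647,2.17117) → ×s → (-4.54844,2.90756) → (-4.55,2.91)
v2: (-3,-3.5) → rotate → (-4.49280,1.03185) → ×s → (-6.01661,1.38182) → (-6.02,1.38)
v3: (2.5,-4.5) → rotate → (-2.82467,-4.30363) → ×s → (-3.78270,-5.76328) → (-3.78,-5.76)
v4: (3,-3) → rotate → (-1.26401,-4.04997) → ×s → (-1.69272,-5.42359) → (-1.69,-5.42)
v5: (4.5,3.5) → rotate → (5.18929,-2.36034) → ×s → (6.94933,-3.16089) → (6.95,-3.16)
v6: (2.5,2.5) → rotate → (3.37498,-1.05334) → ×s → (4.51966,-1.41060) → (4.52,-1.41)

Cross-section at z=8.25: (-4.55,2.91) (-6.02,1.38) (-3.78,-5.76) (-1.69,-5.42) (6.95,-3.16) (4.52,-1.41)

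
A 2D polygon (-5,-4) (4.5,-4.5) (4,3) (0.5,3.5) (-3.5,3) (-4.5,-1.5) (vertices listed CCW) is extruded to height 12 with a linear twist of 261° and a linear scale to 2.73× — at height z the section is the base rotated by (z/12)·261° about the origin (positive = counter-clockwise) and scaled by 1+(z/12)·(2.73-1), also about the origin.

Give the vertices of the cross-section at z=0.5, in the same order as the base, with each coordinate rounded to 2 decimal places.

t = z/height = 0.5/12 = 0.0416667
s = 1 + (scale-1)·z/height = 1 + (2.73-1)·0.5/12 = 1.072083
θ = twist·z/height = 261°·0.5/12 = 10.8750° = 0.189805 rad
cos θ = 0.982041, sin θ = 0.188667 (intermediates below are computed at full precision and shown rounded to 5 d.p.)
v1: (-5,-4) → rotate → (-4.15554,-4.87150) → ×s → (-4.45508,-5.22265) → (-4.46,-5.22)
v2: (4.5,-4.5) → rotate → (5.26819,-3.57018) → ×s → (5.64793,-3.82753) → (5.65,-3.83)
v3: (4,3) → rotate → (3.36216,3.70079) → ×s → (3.60452,3.96756) → (3.60,3.97)
v4: (0.5,3.5) → rotate → (-0.16931,3.53148) → ×s → (-0.18152,3.78604) → (-0.18,3.79)
v5: (-3.5,3) → rotate → (-4.00314,2.28579) → ×s → (-4.29170,2.45056) → (-4.29,2.45)
v6: (-4.5,-1.5) → rotate → (-4.13618,-2.32206) → ×s → (-4.43433,-2.48945) → (-4.43,-2.49)

Cross-section at z=0.5: (-4.46,-5.22) (5.65,-3.83) (3.60,3.97) (-0.18,3.79) (-4.29,2.45) (-4.43,-2.49)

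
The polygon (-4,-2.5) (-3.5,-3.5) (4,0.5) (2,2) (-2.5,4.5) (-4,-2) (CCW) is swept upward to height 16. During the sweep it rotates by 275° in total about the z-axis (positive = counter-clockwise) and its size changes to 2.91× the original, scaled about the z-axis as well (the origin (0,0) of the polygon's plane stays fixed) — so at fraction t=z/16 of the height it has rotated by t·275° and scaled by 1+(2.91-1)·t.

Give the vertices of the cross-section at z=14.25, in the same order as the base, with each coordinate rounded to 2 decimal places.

t = z/height = 14.25/16 = 0.890625
s = 1 + (scale-1)·z/height = 1 + (2.91-1)·14.25/16 = 2.701094
θ = twist·z/height = 275°·14.25/16 = 244.9219° = 4.274693 rad
cos θ = -0.423854, sin θ = -0.905731 (intermediates below are computed at full precision and shown rounded to 5 d.p.)
v1: (-4,-2.5) → rotate → (-0.56891,4.68256) → ×s → (-1.53668,12.64803) → (-1.54,12.65)
v2: (-3.5,-3.5) → rotate → (-1.68657,4.65355) → ×s → (-4.55558,12.56966) → (-4.56,12.57)
v3: (4,0.5) → rotate → (-1.24255,-3.83485) → ×s → (-3.35624,-10.35829) → (-3.36,-10.36)
v4: (2,2) → rotate → (0.96375,-2.65917) → ×s → (2.60319,-7.18266) → (2.60,-7.18)
v5: (-2.5,4.5) → rotate → (5.13542,0.35699) → ×s → (13.87126,0.96425) → (13.87,0.96)
v6: (-4,-2) → rotate → (-0.11605,4.47063) → ×s → (-0.31345,12.07559) → (-0.31,12.08)

Cross-section at z=14.25: (-1.54,12.65) (-4.56,12.57) (-3.36,-10.36) (2.60,-7.18) (13.87,0.96) (-0.31,12.08)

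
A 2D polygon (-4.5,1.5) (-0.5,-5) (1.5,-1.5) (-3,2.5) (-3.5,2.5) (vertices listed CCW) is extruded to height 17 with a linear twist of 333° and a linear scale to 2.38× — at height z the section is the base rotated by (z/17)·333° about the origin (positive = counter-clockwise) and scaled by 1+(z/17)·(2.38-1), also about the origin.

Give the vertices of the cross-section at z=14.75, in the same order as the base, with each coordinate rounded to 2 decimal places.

Cross-section at z=14.75: (-0.09,10.42) (-10.75,-2.52) (-2.05,-4.19) (3.06,8.02) (2.70,9.06)

t = z/height = 14.75/17 = 0.867647
s = 1 + (scale-1)·z/height = 1 + (2.38-1)·14.75/17 = 2.197353
θ = twist·z/height = 333°·14.75/17 = 288.9265° = 5.042718 rad
cos θ = 0.324354, sin θ = -0.945936 (intermediates below are computed at full precision and shown rounded to 5 d.p.)
v1: (-4.5,1.5) → rotate → (-0.04069,4.74324) → ×s → (-0.08941,10.42258) → (-0.09,10.42)
v2: (-0.5,-5) → rotate → (-4.89186,-1.14880) → ×s → (-10.74913,-2.52433) → (-10.75,-2.52)
v3: (1.5,-1.5) → rotate → (-0.93237,-1.90544) → ×s → (-2.04875,-4.18691) → (-2.05,-4.19)
v4: (-3,2.5) → rotate → (1.39178,3.64869) → ×s → (3.05822,8.01747) → (3.06,8.02)
v5: (-3.5,2.5) → rotate → (1.22960,4.12166) → ×s → (2.70186,9.05674) → (2.70,9.06)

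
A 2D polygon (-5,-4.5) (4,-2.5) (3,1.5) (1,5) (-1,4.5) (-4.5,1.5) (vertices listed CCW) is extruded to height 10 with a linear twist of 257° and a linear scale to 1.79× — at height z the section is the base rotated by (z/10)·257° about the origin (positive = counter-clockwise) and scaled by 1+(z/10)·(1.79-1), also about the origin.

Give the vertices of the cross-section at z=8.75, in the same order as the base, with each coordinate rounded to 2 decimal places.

Cross-section at z=8.75: (0.62,11.36) (-7.78,-1.78) (-1.81,-5.38) (4.77,-7.19) (6.57,-4.20) (7.18,3.57)

t = z/height = 8.75/10 = 0.875
s = 1 + (scale-1)·z/height = 1 + (1.79-1)·8.75/10 = 1.691250
θ = twist·z/height = 257°·8.75/10 = 224.8750° = 3.924809 rad
cos θ = -0.708648, sin θ = -0.705562 (intermediates below are computed at full precision and shown rounded to 5 d.p.)
v1: (-5,-4.5) → rotate → (0.36821,6.71673) → ×s → (0.62273,11.35966) → (0.62,11.36)
v2: (4,-2.5) → rotate → (-4.59850,-1.05063) → ×s → (-7.77721,-1.77688) → (-7.78,-1.78)
v3: (3,1.5) → rotate → (-1.06760,-3.17966) → ×s → (-1.80558,-5.37760) → (-1.81,-5.38)
v4: (1,5) → rotate → (2.81916,-4.24880) → ×s → (4.76791,-7.18579) → (4.77,-7.19)
v5: (-1,4.5) → rotate → (3.88368,-2.48335) → ×s → (6.56827,-4.19997) → (6.57,-4.20)
v6: (-4.5,1.5) → rotate → (4.24726,2.11206) → ×s → (7.18318,3.57202) → (7.18,3.57)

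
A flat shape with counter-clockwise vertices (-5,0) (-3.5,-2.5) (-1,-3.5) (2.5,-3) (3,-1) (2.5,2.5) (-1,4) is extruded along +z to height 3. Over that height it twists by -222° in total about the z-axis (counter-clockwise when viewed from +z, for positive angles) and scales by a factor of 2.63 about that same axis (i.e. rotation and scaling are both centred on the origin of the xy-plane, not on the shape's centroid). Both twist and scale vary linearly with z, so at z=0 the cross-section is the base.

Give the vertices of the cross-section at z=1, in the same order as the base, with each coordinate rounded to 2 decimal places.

t = z/height = 1/3 = 0.333333
s = 1 + (scale-1)·z/height = 1 + (2.63-1)·1/3 = 1.543333
θ = twist·z/height = -222°·1/3 = -74.0000° = -1.291544 rad
cos θ = 0.275637, sin θ = -0.961262 (intermediates below are computed at full precision and shown rounded to 5 d.p.)
v1: (-5,0) → rotate → (-1.37819,4.80631) → ×s → (-2.12700,7.41774) → (-2.13,7.42)
v2: (-3.5,-2.5) → rotate → (-3.36788,2.67532) → ×s → (-5.19777,4.12891) → (-5.20,4.13)
v3: (-1,-3.5) → rotate → (-3.64005,-0.00347) → ×s → (-5.61782,-0.00535) → (-5.62,-0.01)
v4: (2.5,-3) → rotate → (-2.19469,-3.23007) → ×s → (-3.38714,-4.98507) → (-3.39,-4.99)
v5: (3,-1) → rotate → (-0.13435,-3.15942) → ×s → (-0.20735,-4.87604) → (-0.21,-4.88)
v6: (2.5,2.5) → rotate → (3.09225,-1.71406) → ×s → (4.77237,-2.64537) → (4.77,-2.65)
v7: (-1,4) → rotate → (3.56941,2.06381) → ×s → (5.50879,3.18515) → (5.51,3.19)

Cross-section at z=1: (-2.13,7.42) (-5.20,4.13) (-5.62,-0.01) (-3.39,-4.99) (-0.21,-4.88) (4.77,-2.65) (5.51,3.19)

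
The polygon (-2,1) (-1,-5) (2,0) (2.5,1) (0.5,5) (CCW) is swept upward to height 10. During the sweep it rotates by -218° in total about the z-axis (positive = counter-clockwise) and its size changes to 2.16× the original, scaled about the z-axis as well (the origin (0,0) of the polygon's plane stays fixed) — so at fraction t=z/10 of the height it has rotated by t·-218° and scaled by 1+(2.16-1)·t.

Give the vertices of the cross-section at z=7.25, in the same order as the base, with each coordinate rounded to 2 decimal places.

Cross-section at z=7.25: (4.10,-0.33) (-1.73,9.23) (-3.42,-1.38) (-3.58,-3.43) (2.59,-8.88)

t = z/height = 7.25/10 = 0.725
s = 1 + (scale-1)·z/height = 1 + (2.16-1)·7.25/10 = 1.841000
θ = twist·z/height = -218°·7.25/10 = -158.0500° = -2.758493 rad
cos θ = -0.927510, sin θ = -0.373797 (intermediates below are computed at full precision and shown rounded to 5 d.p.)
v1: (-2,1) → rotate → (2.22882,-0.17992) → ×s → (4.10325,-0.33122) → (4.10,-0.33)
v2: (-1,-5) → rotate → (-0.94148,5.01135) → ×s → (-1.73326,9.22589) → (-1.73,9.23)
v3: (2,0) → rotate → (-1.85502,-0.74759) → ×s → (-3.41509,-1.37632) → (-3.42,-1.38)
v4: (2.5,1) → rotate → (-1.94498,-1.86200) → ×s → (-3.58071,-3.42795) → (-3.58,-3.43)
v5: (0.5,5) → rotate → (1.40523,-4.82445) → ×s → (2.58703,-8.88181) → (2.59,-8.88)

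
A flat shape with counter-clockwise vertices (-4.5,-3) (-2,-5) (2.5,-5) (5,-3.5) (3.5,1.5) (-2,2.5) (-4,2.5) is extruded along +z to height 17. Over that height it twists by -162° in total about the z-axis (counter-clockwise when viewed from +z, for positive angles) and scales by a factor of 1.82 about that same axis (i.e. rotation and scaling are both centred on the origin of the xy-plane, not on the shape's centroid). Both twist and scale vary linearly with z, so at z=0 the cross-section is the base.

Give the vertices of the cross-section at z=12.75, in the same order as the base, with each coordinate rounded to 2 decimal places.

Cross-section at z=12.75: (-0.33,8.73) (-5.20,6.97) (-8.99,0.78) (-9.04,-3.93) (-0.89,-6.09) (5.13,0.64) (6.82,3.40)

t = z/height = 12.75/17 = 0.75
s = 1 + (scale-1)·z/height = 1 + (1.82-1)·12.75/17 = 1.615000
θ = twist·z/height = -162°·12.75/17 = -121.5000° = -2.120575 rad
cos θ = -0.522499, sin θ = -0.852640 (intermediates below are computed at full precision and shown rounded to 5 d.p.)
v1: (-4.5,-3) → rotate → (-0.20668,5.40438) → ×s → (-0.33378,8.72807) → (-0.33,8.73)
v2: (-2,-5) → rotate → (-3.21820,4.31777) → ×s → (-5.19740,6.97320) → (-5.20,6.97)
v3: (2.5,-5) → rotate → (-5.56945,0.48089) → ×s → (-8.99466,0.77664) → (-8.99,0.78)
v4: (5,-3.5) → rotate → (-5.59673,-2.43446) → ×s → (-9.03872,-3.93165) → (-9.04,-3.93)
v5: (3.5,1.5) → rotate → (-0.54978,-3.76799) → ×s → (-0.88790,-6.08530) → (-0.89,-6.09)
v6: (-2,2.5) → rotate → (3.17660,0.39903) → ×s → (5.13021,0.64444) → (5.13,0.64)
v7: (-4,2.5) → rotate → (4.22159,2.10431) → ×s → (6.81788,3.39847) → (6.82,3.40)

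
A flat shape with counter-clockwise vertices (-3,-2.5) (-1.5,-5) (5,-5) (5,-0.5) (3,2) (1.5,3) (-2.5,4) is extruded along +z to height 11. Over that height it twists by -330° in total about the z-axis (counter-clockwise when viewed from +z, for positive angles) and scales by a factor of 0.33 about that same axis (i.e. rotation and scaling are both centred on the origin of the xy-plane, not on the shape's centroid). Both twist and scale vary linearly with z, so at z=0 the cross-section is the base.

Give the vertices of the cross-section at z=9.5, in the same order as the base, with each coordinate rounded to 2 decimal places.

Cross-section at z=9.5: (0.69,-1.49) (1.87,-1.16) (2.58,1.49) (0.75,1.98) (-0.49,1.44) (-1.06,0.94) (-1.90,-0.58)

t = z/height = 9.5/11 = 0.863636
s = 1 + (scale-1)·z/height = 1 + (0.33-1)·9.5/11 = 0.421364
θ = twist·z/height = -330°·9.5/11 = -285.0000° = -4.974188 rad
cos θ = 0.258819, sin θ = 0.965926 (intermediates below are computed at full precision and shown rounded to 5 d.p.)
v1: (-3,-2.5) → rotate → (1.63836,-3.54483) → ×s → (0.69034,-1.49366) → (0.69,-1.49)
v2: (-1.5,-5) → rotate → (4.44140,-2.74298) → ×s → (1.87144,-1.15579) → (1.87,-1.16)
v3: (5,-5) → rotate → (6.12372,3.53553) → ×s → (2.58031,1.48975) → (2.58,1.49)
v4: (5,-0.5) → rotate → (1.77706,4.70022) → ×s → (0.74879,1.98050) → (0.75,1.98)
v5: (3,2) → rotate → (-1.15539,3.41542) → ×s → (-0.48684,1.43913) → (-0.49,1.44)
v6: (1.5,3) → rotate → (-2.50955,2.22535) → ×s → (-1.05743,0.93768) → (-1.06,0.94)
v7: (-2.5,4) → rotate → (-4.51075,-1.37954) → ×s → (-1.90067,-0.58129) → (-1.90,-0.58)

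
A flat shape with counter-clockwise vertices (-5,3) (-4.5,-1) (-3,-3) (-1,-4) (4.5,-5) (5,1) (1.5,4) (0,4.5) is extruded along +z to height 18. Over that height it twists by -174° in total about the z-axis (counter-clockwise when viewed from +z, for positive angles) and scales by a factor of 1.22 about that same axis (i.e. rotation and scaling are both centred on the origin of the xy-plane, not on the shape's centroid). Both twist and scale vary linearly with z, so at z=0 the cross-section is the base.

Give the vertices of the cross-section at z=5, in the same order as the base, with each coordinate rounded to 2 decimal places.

Cross-section at z=5: (-1.15,6.08) (-3.97,2.86) (-4.49,0.26) (-3.88,-2.03) (-0.79,-7.09) (4.32,-3.26) (4.23,1.63) (3.57,3.17)

t = z/height = 5/18 = 0.277778
s = 1 + (scale-1)·z/height = 1 + (1.22-1)·5/18 = 1.061111
θ = twist·z/height = -174°·5/18 = -48.3333° = -0.843576 rad
cos θ = 0.664796, sin θ = -0.747025 (intermediates below are computed at full precision and shown rounded to 5 d.p.)
v1: (-5,3) → rotate → (-1.08290,5.72951) → ×s → (-1.14908,6.07965) → (-1.15,6.08)
v2: (-4.5,-1) → rotate → (-3.73861,2.69682) → ×s → (-3.96708,2.86162) → (-3.97,2.86)
v3: (-3,-3) → rotate → (-4.23546,0.24669) → ×s → (-4.49430,0.26176) → (-4.49,0.26)
v4: (-1,-4) → rotate → (-3.65290,-1.91216) → ×s → (-3.87613,-2.02901) → (-3.88,-2.03)
v5: (4.5,-5) → rotate → (-0.74354,-6.68559) → ×s → (-0.78898,-7.09416) → (-0.79,-7.09)
v6: (5,1) → rotate → (4.07100,-3.07033) → ×s → (4.31979,-3.25796) → (4.32,-3.26)
v7: (1.5,4) → rotate → (3.98529,1.53865) → ×s → (4.22884,1.63267) → (4.23,1.63)
v8: (0,4.5) → rotate → (3.36161,2.99158) → ×s → (3.56704,3.17440) → (3.57,3.17)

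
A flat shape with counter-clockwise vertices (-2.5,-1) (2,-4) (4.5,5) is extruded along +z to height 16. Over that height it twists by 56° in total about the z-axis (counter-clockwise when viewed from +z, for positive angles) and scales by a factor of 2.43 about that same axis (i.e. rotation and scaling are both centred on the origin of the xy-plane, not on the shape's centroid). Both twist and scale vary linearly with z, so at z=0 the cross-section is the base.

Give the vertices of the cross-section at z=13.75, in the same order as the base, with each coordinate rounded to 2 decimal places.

Cross-section at z=13.75: (-2.06,-5.64) (9.61,-2.63) (-1.60,14.91)

t = z/height = 13.75/16 = 0.859375
s = 1 + (scale-1)·z/height = 1 + (2.43-1)·13.75/16 = 2.228906
θ = twist·z/height = 56°·13.75/16 = 48.1250° = 0.839940 rad
cos θ = 0.667508, sin θ = 0.744603 (intermediates below are computed at full precision and shown rounded to 5 d.p.)
v1: (-2.5,-1) → rotate → (-0.92417,-2.52901) → ×s → (-2.05988,-5.63694) → (-2.06,-5.64)
v2: (2,-4) → rotate → (4.31343,-1.18083) → ×s → (9.61422,-2.63195) → (9.61,-2.63)
v3: (4.5,5) → rotate → (-0.71923,6.68825) → ×s → (-1.60310,14.90749) → (-1.60,14.91)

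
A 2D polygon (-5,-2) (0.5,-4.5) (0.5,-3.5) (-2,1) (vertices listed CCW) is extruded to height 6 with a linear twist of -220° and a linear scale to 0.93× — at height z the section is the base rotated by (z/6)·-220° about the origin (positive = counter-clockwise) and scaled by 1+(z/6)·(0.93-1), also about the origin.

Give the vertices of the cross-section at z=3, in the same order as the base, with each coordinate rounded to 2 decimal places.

Cross-section at z=3: (-0.16,5.19) (-4.25,1.03) (-3.34,0.70) (1.57,1.48)

t = z/height = 3/6 = 0.5
s = 1 + (scale-1)·z/height = 1 + (0.93-1)·3/6 = 0.965000
θ = twist·z/height = -220°·3/6 = -110.0000° = -1.919862 rad
cos θ = -0.342020, sin θ = -0.939693 (intermediates below are computed at full precision and shown rounded to 5 d.p.)
v1: (-5,-2) → rotate → (-0.16928,5.38250) → ×s → (-0.16336,5.19412) → (-0.16,5.19)
v2: (0.5,-4.5) → rotate → (-4.39963,1.06924) → ×s → (-4.24564,1.03182) → (-4.25,1.03)
v3: (0.5,-3.5) → rotate → (-3.45993,0.72722) → ×s → (-3.33884,0.70177) → (-3.34,0.70)
v4: (-2,1) → rotate → (1.62373,1.53737) → ×s → (1.56690,1.48356) → (1.57,1.48)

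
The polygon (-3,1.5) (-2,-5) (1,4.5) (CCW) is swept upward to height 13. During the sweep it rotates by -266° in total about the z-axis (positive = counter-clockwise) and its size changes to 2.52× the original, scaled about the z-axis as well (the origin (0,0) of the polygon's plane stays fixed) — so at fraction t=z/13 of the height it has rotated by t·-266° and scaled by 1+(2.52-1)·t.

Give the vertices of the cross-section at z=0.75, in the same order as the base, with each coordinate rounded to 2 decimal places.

t = z/height = 0.75/13 = 0.0576923
s = 1 + (scale-1)·z/height = 1 + (2.52-1)·0.75/13 = 1.087692
θ = twist·z/height = -266°·0.75/13 = -15.3462° = -0.267841 rad
cos θ = 0.964345, sin θ = -0.264650 (intermediates below are computed at full precision and shown rounded to 5 d.p.)
v1: (-3,1.5) → rotate → (-2.49606,2.24047) → ×s → (-2.71494,2.43694) → (-2.71,2.44)
v2: (-2,-5) → rotate → (-3.25194,-4.29242) → ×s → (-3.53711,-4.66884) → (-3.54,-4.67)
v3: (1,4.5) → rotate → (2.15527,4.07490) → ×s → (2.34427,4.43224) → (2.34,4.43)

Cross-section at z=0.75: (-2.71,2.44) (-3.54,-4.67) (2.34,4.43)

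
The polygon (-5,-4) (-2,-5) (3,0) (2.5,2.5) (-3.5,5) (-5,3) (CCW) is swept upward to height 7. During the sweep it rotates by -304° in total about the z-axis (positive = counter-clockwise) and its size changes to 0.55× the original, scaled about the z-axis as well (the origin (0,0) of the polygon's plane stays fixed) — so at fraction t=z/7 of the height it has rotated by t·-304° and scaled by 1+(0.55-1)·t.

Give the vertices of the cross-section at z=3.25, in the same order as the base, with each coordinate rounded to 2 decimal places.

Cross-section at z=3.25: (1.09,4.95) (-1.25,4.07) (-1.85,-1.49) (-0.30,-2.78) (4.64,-1.34) (4.57,0.63)

t = z/height = 3.25/7 = 0.464286
s = 1 + (scale-1)·z/height = 1 + (0.55-1)·3.25/7 = 0.791071
θ = twist·z/height = -304°·3.25/7 = -141.1429° = -2.463408 rad
cos θ = -0.778713, sin θ = -0.627381 (intermediates below are computed at full precision and shown rounded to 5 d.p.)
v1: (-5,-4) → rotate → (1.38404,6.25175) → ×s → (1.09487,4.94558) → (1.09,4.95)
v2: (-2,-5) → rotate → (-1.57948,5.14832) → ×s → (-1.24948,4.07269) → (-1.25,4.07)
v3: (3,0) → rotate → (-2.33614,-1.88214) → ×s → (-1.84805,-1.48891) → (-1.85,-1.49)
v4: (2.5,2.5) → rotate → (-0.37833,-3.51523) → ×s → (-0.29929,-2.78080) → (-0.30,-2.78)
v5: (-3.5,5) → rotate → (5.86240,-1.69773) → ×s → (4.63758,-1.34303) → (4.64,-1.34)
v6: (-5,3) → rotate → (5.77571,0.80077) → ×s → (4.56900,0.63346) → (4.57,0.63)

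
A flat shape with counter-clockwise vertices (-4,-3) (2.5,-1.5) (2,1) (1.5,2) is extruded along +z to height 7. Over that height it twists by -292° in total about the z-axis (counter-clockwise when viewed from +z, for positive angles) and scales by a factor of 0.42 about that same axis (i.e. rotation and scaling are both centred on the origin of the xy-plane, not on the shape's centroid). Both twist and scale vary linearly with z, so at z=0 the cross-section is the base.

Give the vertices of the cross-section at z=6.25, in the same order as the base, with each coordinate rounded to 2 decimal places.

t = z/height = 6.25/7 = 0.892857
s = 1 + (scale-1)·z/height = 1 + (0.42-1)·6.25/7 = 0.482143
θ = twist·z/height = -292°·6.25/7 = -260.7143° = -4.550323 rad
cos θ = -0.161358, sin θ = 0.986896 (intermediates below are computed at full precision and shown rounded to 5 d.p.)
v1: (-4,-3) → rotate → (3.60612,-3.46351) → ×s → (1.73866,-1.66991) → (1.74,-1.67)
v2: (2.5,-1.5) → rotate → (1.07695,2.70928) → ×s → (0.51924,1.30626) → (0.52,1.31)
v3: (2,1) → rotate → (-1.30961,1.81243) → ×s → (-0.63142,0.87385) → (-0.63,0.87)
v4: (1.5,2) → rotate → (-2.21583,1.15763) → ×s → (-1.06835,0.55814) → (-1.07,0.56)

Cross-section at z=6.25: (1.74,-1.67) (0.52,1.31) (-0.63,0.87) (-1.07,0.56)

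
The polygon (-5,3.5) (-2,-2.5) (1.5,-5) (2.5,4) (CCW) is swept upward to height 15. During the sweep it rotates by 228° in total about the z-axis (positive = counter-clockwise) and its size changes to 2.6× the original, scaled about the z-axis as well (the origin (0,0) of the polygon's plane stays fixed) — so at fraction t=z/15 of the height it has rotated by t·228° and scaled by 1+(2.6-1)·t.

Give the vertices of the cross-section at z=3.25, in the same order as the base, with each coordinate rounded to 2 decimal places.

Cross-section at z=3.25: (-7.96,-2.05) (0.80,-4.24) (6.43,-2.85) (-1.90,6.06)

t = z/height = 3.25/15 = 0.216667
s = 1 + (scale-1)·z/height = 1 + (2.6-1)·3.25/15 = 1.346667
θ = twist·z/height = 228°·3.25/15 = 49.4000° = 0.862193 rad
cos θ = 0.650774, sin θ = 0.759271 (intermediates below are computed at full precision and shown rounded to 5 d.p.)
v1: (-5,3.5) → rotate → (-5.91132,-1.51865) → ×s → (-7.96058,-2.04511) → (-7.96,-2.05)
v2: (-2,-2.5) → rotate → (0.59663,-3.14548) → ×s → (0.80346,-4.23591) → (0.80,-4.24)
v3: (1.5,-5) → rotate → (4.77252,-2.11496) → ×s → (6.42699,-2.84815) → (6.43,-2.85)
v4: (2.5,4) → rotate → (-1.41015,4.50128) → ×s → (-1.89900,6.06172) → (-1.90,6.06)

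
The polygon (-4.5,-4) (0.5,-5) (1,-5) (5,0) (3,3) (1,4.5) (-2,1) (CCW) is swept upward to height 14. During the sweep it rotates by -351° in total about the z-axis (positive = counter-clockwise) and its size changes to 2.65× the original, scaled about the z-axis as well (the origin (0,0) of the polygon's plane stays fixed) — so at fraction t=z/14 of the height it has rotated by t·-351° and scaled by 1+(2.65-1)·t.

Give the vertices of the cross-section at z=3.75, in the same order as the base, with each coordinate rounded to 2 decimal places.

t = z/height = 3.75/14 = 0.267857
s = 1 + (scale-1)·z/height = 1 + (2.65-1)·3.75/14 = 1.441964
θ = twist·z/height = -351°·3.75/14 = -94.0179° = -1.640921 rad
cos θ = -0.070067, sin θ = -0.997542 (intermediates below are computed at full precision and shown rounded to 5 d.p.)
v1: (-4.5,-4) → rotate → (-3.67487,4.76921) → ×s → (-5.29903,6.87703) → (-5.30,6.88)
v2: (0.5,-5) → rotate → (-5.02274,-0.14843) → ×s → (-7.24262,-0.21404) → (-7.24,-0.21)
v3: (1,-5) → rotate → (-5.05778,-0.64721) → ×s → (-7.29314,-0.93325) → (-7.29,-0.93)
v4: (5,0) → rotate → (-0.35034,-4.98771) → ×s → (-0.50517,-7.19210) → (-0.51,-7.19)
v5: (3,3) → rotate → (2.78242,-3.20283) → ×s → (4.01216,-4.61836) → (4.01,-4.62)
v6: (1,4.5) → rotate → (4.41887,-1.31285) → ×s → (6.37186,-1.89308) → (6.37,-1.89)
v7: (-2,1) → rotate → (1.13768,1.92502) → ×s → (1.64049,2.77581) → (1.64,2.78)

Cross-section at z=3.75: (-5.30,6.88) (-7.24,-0.21) (-7.29,-0.93) (-0.51,-7.19) (4.01,-4.62) (6.37,-1.89) (1.64,2.78)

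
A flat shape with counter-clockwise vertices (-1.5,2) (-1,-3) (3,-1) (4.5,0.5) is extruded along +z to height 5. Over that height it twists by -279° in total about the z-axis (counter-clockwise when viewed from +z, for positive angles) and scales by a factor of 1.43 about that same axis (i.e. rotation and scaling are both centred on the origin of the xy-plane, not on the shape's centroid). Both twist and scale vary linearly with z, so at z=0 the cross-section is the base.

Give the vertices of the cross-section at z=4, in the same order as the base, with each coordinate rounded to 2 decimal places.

Cross-section at z=4: (-0.37,-3.34) (3.74,2.02) (-2.02,3.74) (-4.87,3.65)

t = z/height = 4/5 = 0.8
s = 1 + (scale-1)·z/height = 1 + (1.43-1)·4/5 = 1.344000
θ = twist·z/height = -279°·4/5 = -223.2000° = -3.895575 rad
cos θ = -0.728969, sin θ = 0.684547 (intermediates below are computed at full precision and shown rounded to 5 d.p.)
v1: (-1.5,2) → rotate → (-0.27564,-2.48476) → ×s → (-0.37046,-3.33951) → (-0.37,-3.34)
v2: (-1,-3) → rotate → (2.78261,1.50236) → ×s → (3.73983,2.01917) → (3.74,2.02)
v3: (3,-1) → rotate → (-1.50236,2.78261) → ×s → (-2.01917,3.73983) → (-2.02,3.74)
v4: (4.5,0.5) → rotate → (-3.62263,2.71598) → ×s → (-4.86882,3.65027) → (-4.87,3.65)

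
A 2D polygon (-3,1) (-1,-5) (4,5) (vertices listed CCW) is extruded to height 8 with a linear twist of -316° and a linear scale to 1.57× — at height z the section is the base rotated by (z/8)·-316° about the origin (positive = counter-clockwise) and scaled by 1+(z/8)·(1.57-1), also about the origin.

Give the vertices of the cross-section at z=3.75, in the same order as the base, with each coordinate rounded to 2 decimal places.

Cross-section at z=3.75: (3.90,0.93) (-2.27,6.05) (-0.96,-8.06)

t = z/height = 3.75/8 = 0.46875
s = 1 + (scale-1)·z/height = 1 + (1.57-1)·3.75/8 = 1.267188
θ = twist·z/height = -316°·3.75/8 = -148.1250° = -2.585269 rad
cos θ = -0.849202, sin θ = -0.528068 (intermediates below are computed at full precision and shown rounded to 5 d.p.)
v1: (-3,1) → rotate → (3.07567,0.73500) → ×s → (3.89746,0.93138) → (3.90,0.93)
v2: (-1,-5) → rotate → (-1.79114,4.77408) → ×s → (-2.26971,6.04965) → (-2.27,6.05)
v3: (4,5) → rotate → (-0.75647,-6.35828) → ×s → (-0.95859,-8.05714) → (-0.96,-8.06)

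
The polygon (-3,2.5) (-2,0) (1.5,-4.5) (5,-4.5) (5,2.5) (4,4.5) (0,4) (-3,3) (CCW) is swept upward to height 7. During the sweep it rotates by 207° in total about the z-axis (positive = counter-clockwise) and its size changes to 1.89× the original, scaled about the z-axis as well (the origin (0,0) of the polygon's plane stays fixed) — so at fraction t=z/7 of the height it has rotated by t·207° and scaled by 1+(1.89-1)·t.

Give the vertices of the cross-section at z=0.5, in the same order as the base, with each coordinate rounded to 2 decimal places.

Cross-section at z=0.5: (-3.76,1.76) (-2.06,-0.54) (2.76,-4.22) (6.36,-3.27) (4.46,3.93) (2.89,5.71) (-1.09,4.11) (-3.90,2.27)

t = z/height = 0.5/7 = 0.0714286
s = 1 + (scale-1)·z/height = 1 + (1.89-1)·0.5/7 = 1.063571
θ = twist·z/height = 207°·0.5/7 = 14.7857° = 0.258059 rad
cos θ = 0.966887, sin θ = 0.255205 (intermediates below are computed at full precision and shown rounded to 5 d.p.)
v1: (-3,2.5) → rotate → (-3.53867,1.65160) → ×s → (-3.76363,1.75660) → (-3.76,1.76)
v2: (-2,0) → rotate → (-1.93377,-0.51041) → ×s → (-2.05671,-0.54286) → (-2.06,-0.54)
v3: (1.5,-4.5) → rotate → (2.59875,-3.96818) → ×s → (2.76396,-4.22045) → (2.76,-4.22)
v4: (5,-4.5) → rotate → (5.98286,-3.07497) → ×s → (6.36320,-3.27045) → (6.36,-3.27)
v5: (5,2.5) → rotate → (4.19642,3.69324) → ×s → (4.46320,3.92803) → (4.46,3.93)
v6: (4,4.5) → rotate → (2.71913,5.37181) → ×s → (2.89199,5.71330) → (2.89,5.71)
v7: (0,4) → rotate → (-1.02082,3.86755) → ×s → (-1.08571,4.11341) → (-1.09,4.11)
v8: (-3,3) → rotate → (-3.66628,2.13505) → ×s → (-3.89935,2.27078) → (-3.90,2.27)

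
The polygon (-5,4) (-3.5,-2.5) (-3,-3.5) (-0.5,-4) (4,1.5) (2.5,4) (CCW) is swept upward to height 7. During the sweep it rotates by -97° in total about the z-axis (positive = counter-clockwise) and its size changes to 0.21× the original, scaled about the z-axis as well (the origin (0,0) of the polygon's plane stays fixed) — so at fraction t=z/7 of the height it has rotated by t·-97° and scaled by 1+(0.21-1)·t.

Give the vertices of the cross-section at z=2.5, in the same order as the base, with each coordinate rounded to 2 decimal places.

Cross-section at z=2.5: (-1.32,4.40) (-3.09,-0.05) (-3.20,-0.84) (-1.93,-2.16) (2.97,-0.75) (3.11,1.34)

t = z/height = 2.5/7 = 0.357143
s = 1 + (scale-1)·z/height = 1 + (0.21-1)·2.5/7 = 0.717857
θ = twist·z/height = -97°·2.5/7 = -34.6429° = -0.604632 rad
cos θ = 0.822711, sin θ = -0.568459 (intermediates below are computed at full precision and shown rounded to 5 d.p.)
v1: (-5,4) → rotate → (-1.83972,6.13314) → ×s → (-1.32066,4.40272) → (-1.32,4.40)
v2: (-3.5,-2.5) → rotate → (-4.30064,-0.06717) → ×s → (-3.08724,-0.04822) → (-3.09,-0.05)
v3: (-3,-3.5) → rotate → (-4.45774,-1.17411) → ×s → (-3.20002,-0.84284) → (-3.20,-0.84)
v4: (-0.5,-4) → rotate → (-2.68519,-3.00662) → ×s → (-1.92758,-2.15832) → (-1.93,-2.16)
v5: (4,1.5) → rotate → (4.14353,-1.03977) → ×s → (2.97447,-0.74641) → (2.97,-0.75)
v6: (2.5,4) → rotate → (4.33062,1.86970) → ×s → (3.10876,1.34218) → (3.11,1.34)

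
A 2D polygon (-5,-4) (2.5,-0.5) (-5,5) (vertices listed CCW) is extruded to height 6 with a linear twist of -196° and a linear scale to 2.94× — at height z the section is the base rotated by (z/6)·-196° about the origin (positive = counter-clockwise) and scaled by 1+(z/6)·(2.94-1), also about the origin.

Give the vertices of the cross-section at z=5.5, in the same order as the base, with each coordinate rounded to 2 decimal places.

Cross-section at z=5.5: (13.83,11.19) (-6.95,1.35) (13.97,-13.81)

t = z/height = 5.5/6 = 0.916667
s = 1 + (scale-1)·z/height = 1 + (2.94-1)·5.5/6 = 2.778333
θ = twist·z/height = -196°·5.5/6 = -179.6667° = -3.135775 rad
cos θ = -0.999983, sin θ = -0.005818 (intermediates below are computed at full precision and shown rounded to 5 d.p.)
v1: (-5,-4) → rotate → (4.97664,4.02902) → ×s → (13.82678,11.19396) → (13.83,11.19)
v2: (2.5,-0.5) → rotate → (-2.50287,0.48545) → ×s → (-6.95380,1.34873) → (-6.95,1.35)
v3: (-5,5) → rotate → (5.02900,-4.97083) → ×s → (13.97225,-13.81061) → (13.97,-13.81)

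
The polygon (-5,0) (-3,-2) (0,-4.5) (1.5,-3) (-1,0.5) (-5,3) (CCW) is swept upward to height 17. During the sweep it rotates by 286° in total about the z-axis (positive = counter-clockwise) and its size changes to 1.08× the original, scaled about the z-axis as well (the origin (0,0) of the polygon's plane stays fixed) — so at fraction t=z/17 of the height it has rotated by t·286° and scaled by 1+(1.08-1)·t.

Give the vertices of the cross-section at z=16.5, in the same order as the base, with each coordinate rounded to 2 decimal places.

t = z/height = 16.5/17 = 0.970588
s = 1 + (scale-1)·z/height = 1 + (1.08-1)·16.5/17 = 1.077647
θ = twist·z/height = 286°·16.5/17 = 277.5882° = 4.844829 rad
cos θ = 0.132053, sin θ = -0.991243 (intermediates below are computed at full precision and shown rounded to 5 d.p.)
v1: (-5,0) → rotate → (-0.66026,4.95621) → ×s → (-0.71153,5.34105) → (-0.71,5.34)
v2: (-3,-2) → rotate → (-2.37864,2.70962) → ×s → (-2.56334,2.92002) → (-2.56,2.92)
v3: (0,-4.5) → rotate → (-4.46059,-0.59424) → ×s → (-4.80694,-0.64038) → (-4.81,-0.64)
v4: (1.5,-3) → rotate → (-2.77565,-1.88302) → ×s → (-2.99117,-2.02923) → (-2.99,-2.03)
v5: (-1,0.5) → rotate → (0.36357,1.05727) → ×s → (0.39180,1.13936) → (0.39,1.14)
v6: (-5,3) → rotate → (2.31346,5.35237) → ×s → (2.49310,5.76797) → (2.49,5.77)

Cross-section at z=16.5: (-0.71,5.34) (-2.56,2.92) (-4.81,-0.64) (-2.99,-2.03) (0.39,1.14) (2.49,5.77)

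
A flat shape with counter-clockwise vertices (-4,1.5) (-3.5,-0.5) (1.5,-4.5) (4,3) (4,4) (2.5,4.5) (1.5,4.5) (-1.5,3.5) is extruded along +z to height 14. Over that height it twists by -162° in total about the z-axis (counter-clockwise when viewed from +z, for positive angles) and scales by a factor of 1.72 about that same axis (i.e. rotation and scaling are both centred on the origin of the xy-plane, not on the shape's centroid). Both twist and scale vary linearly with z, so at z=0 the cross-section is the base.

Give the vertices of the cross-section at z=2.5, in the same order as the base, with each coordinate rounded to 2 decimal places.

t = z/height = 2.5/14 = 0.178571
s = 1 + (scale-1)·z/height = 1 + (1.72-1)·2.5/14 = 1.128571
θ = twist·z/height = -162°·2.5/14 = -28.9286° = -0.504899 rad
cos θ = 0.875223, sin θ = -0.483719 (intermediates below are computed at full precision and shown rounded to 5 d.p.)
v1: (-4,1.5) → rotate → (-2.77532,3.24771) → ×s → (-3.13214,3.66527) → (-3.13,3.67)
v2: (-3.5,-0.5) → rotate → (-3.30514,1.25540) → ×s → (-3.73009,1.41681) → (-3.73,1.42)
v3: (1.5,-4.5) → rotate → (-0.86390,-4.66408) → ×s → (-0.97497,-5.26375) → (-0.97,-5.26)
v4: (4,3) → rotate → (4.95205,0.69079) → ×s → (5.58874,0.77961) → (5.59,0.78)
v5: (4,4) → rotate → (5.43577,1.56602) → ×s → (6.13465,1.76736) → (6.13,1.77)
v6: (2.5,4.5) → rotate → (4.36479,2.72921) → ×s → (4.92598,3.08011) → (4.93,3.08)
v7: (1.5,4.5) → rotate → (3.48957,3.21293) → ×s → (3.93823,3.62602) → (3.94,3.63)
v8: (-1.5,3.5) → rotate → (0.38018,3.78886) → ×s → (0.42906,4.27600) → (0.43,4.28)

Cross-section at z=2.5: (-3.13,3.67) (-3.73,1.42) (-0.97,-5.26) (5.59,0.78) (6.13,1.77) (4.93,3.08) (3.94,3.63) (0.43,4.28)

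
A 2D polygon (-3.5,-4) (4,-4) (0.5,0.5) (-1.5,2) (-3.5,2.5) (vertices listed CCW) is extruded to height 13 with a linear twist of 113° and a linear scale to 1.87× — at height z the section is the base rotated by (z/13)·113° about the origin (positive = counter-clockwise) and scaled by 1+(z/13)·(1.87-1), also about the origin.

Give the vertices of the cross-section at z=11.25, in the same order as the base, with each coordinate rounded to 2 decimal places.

t = z/height = 11.25/13 = 0.865385
s = 1 + (scale-1)·z/height = 1 + (1.87-1)·11.25/13 = 1.752885
θ = twist·z/height = 113°·11.25/13 = 97.7885° = 1.706731 rad
cos θ = -0.135516, sin θ = 0.990775 (intermediates below are computed at full precision and shown rounded to 5 d.p.)
v1: (-3.5,-4) → rotate → (4.43741,-2.92565) → ×s → (7.77826,-5.12832) → (7.78,-5.13)
v2: (4,-4) → rotate → (3.42104,4.50516) → ×s → (5.99668,7.89703) → (6.00,7.90)
v3: (0.5,0.5) → rotate → (-0.56315,0.42763) → ×s → (-0.98713,0.74959) → (-0.99,0.75)
v4: (-1.5,2) → rotate → (-1.77828,-1.75719) → ×s → (-3.11711,-3.08016) → (-3.12,-3.08)
v5: (-3.5,2.5) → rotate → (-2.00263,-3.80650) → ×s → (-3.51038,-6.67236) → (-3.51,-6.67)

Cross-section at z=11.25: (7.78,-5.13) (6.00,7.90) (-0.99,0.75) (-3.12,-3.08) (-3.51,-6.67)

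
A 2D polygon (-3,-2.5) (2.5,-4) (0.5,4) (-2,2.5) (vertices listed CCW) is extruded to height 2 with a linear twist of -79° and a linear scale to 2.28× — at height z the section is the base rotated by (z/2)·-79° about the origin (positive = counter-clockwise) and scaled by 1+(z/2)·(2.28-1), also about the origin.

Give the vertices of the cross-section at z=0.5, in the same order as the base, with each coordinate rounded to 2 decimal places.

t = z/height = 0.5/2 = 0.25
s = 1 + (scale-1)·z/height = 1 + (2.28-1)·0.5/2 = 1.320000
θ = twist·z/height = -79°·0.5/2 = -19.7500° = -0.344703 rad
cos θ = 0.941176, sin θ = -0.337917 (intermediates below are computed at full precision and shown rounded to 5 d.p.)
v1: (-3,-2.5) → rotate → (-3.66832,-1.33919) → ×s → (-4.84218,-1.76773) → (-4.84,-1.77)
v2: (2.5,-4) → rotate → (1.00127,-4.60950) → ×s → (1.32168,-6.08453) → (1.32,-6.08)
v3: (0.5,4) → rotate → (1.82225,3.59575) → ×s → (2.40538,4.74638) → (2.41,4.75)
v4: (-2,2.5) → rotate → (-1.03756,3.02877) → ×s → (-1.36958,3.99798) → (-1.37,4.00)

Cross-section at z=0.5: (-4.84,-1.77) (1.32,-6.08) (2.41,4.75) (-1.37,4.00)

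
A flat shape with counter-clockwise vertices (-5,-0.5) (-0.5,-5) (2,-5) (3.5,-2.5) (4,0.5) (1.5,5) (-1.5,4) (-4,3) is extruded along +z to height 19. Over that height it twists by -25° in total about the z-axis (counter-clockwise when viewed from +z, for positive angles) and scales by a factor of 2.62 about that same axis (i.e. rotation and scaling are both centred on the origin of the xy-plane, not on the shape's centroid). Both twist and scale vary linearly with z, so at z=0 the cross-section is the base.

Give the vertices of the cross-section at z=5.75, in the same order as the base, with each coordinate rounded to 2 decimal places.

t = z/height = 5.75/19 = 0.302632
s = 1 + (scale-1)·z/height = 1 + (2.62-1)·5.75/19 = 1.490263
θ = twist·z/height = -25°·5.75/19 = -7.5658° = -0.132048 rad
cos θ = 0.991294, sin θ = -0.131665 (intermediates below are computed at full precision and shown rounded to 5 d.p.)
v1: (-5,-0.5) → rotate → (-5.02230,0.16268) → ×s → (-7.48455,0.24243) → (-7.48,0.24)
v2: (-0.5,-5) → rotate → (-1.15397,-4.89064) → ×s → (-1.71972,-7.28834) → (-1.72,-7.29)
v3: (2,-5) → rotate → (1.32427,-5.21980) → ×s → (1.97350,-7.77888) → (1.97,-7.78)
v4: (3.5,-2.5) → rotate → (3.14037,-2.93906) → ×s → (4.67998,-4.37998) → (4.68,-4.38)
v5: (4,0.5) → rotate → (4.03101,-0.03101) → ×s → (6.00727,-0.04621) → (6.01,-0.05)
v6: (1.5,5) → rotate → (2.14526,4.75897) → ×s → (3.19701,7.09212) → (3.20,7.09)
v7: (-1.5,4) → rotate → (-0.96028,4.16267) → ×s → (-1.43107,6.20348) → (-1.43,6.20)
v8: (-4,3) → rotate → (-3.57018,3.50054) → ×s → (-5.32051,5.21673) → (-5.32,5.22)

Cross-section at z=5.75: (-7.48,0.24) (-1.72,-7.29) (1.97,-7.78) (4.68,-4.38) (6.01,-0.05) (3.20,7.09) (-1.43,6.20) (-5.32,5.22)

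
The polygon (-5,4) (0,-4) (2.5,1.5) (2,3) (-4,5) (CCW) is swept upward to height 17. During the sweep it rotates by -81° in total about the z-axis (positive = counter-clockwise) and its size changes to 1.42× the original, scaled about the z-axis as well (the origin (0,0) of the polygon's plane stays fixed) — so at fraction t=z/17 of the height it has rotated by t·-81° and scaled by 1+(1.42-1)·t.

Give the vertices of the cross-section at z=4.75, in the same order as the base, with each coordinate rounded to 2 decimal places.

Cross-section at z=4.75: (-3.44,6.28) (-1.72,-4.13) (3.22,0.47) (3.35,2.23) (-1.98,6.88)

t = z/height = 4.75/17 = 0.279412
s = 1 + (scale-1)·z/height = 1 + (1.42-1)·4.75/17 = 1.117353
θ = twist·z/height = -81°·4.75/17 = -22.6324° = -0.395009 rad
cos θ = 0.922993, sin θ = -0.384817 (intermediates below are computed at full precision and shown rounded to 5 d.p.)
v1: (-5,4) → rotate → (-3.07570,5.61606) → ×s → (-3.43664,6.27512) → (-3.44,6.28)
v2: (0,-4) → rotate → (-1.53927,-3.69197) → ×s → (-1.71990,-4.12524) → (-1.72,-4.13)
v3: (2.5,1.5) → rotate → (2.88471,0.42245) → ×s → (3.22324,0.47202) → (3.22,0.47)
v4: (2,3) → rotate → (3.00044,1.99935) → ×s → (3.35255,2.23398) → (3.35,2.23)
v5: (-4,5) → rotate → (-1.76789,6.15423) → ×s → (-1.97536,6.87645) → (-1.98,6.88)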